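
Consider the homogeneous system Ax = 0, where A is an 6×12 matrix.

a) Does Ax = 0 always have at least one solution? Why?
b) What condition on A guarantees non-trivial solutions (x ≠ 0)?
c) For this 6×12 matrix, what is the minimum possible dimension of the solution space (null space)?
a) Yes, x = 0 is always a solution. b) When A has linearly dependent columns (rank < n). c) Minimum nullity = 6.

a) x = 0 satisfies A·0 = 0, so the zero vector is always a solution.
b) Non-trivial solutions exist iff the columns of A are linearly dependent, equivalently rank(A) < n (the number of columns).
c) By rank-nullity, rank(A) + nullity(A) = n = 12. Since A has only 6 rows, rank(A) ≤ 6, so nullity(A) ≥ 12 - 6 = 6.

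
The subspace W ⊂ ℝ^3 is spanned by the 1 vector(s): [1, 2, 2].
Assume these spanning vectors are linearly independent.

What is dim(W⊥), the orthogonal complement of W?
dim(W⊥) = 2

For any subspace W of ℝ^n, dim(W) + dim(W⊥) = n (the whole-space dimension).
Here the given 1 vectors are linearly independent, so dim(W) = 1.
Thus dim(W⊥) = n - dim(W) = 3 - 1 = 2.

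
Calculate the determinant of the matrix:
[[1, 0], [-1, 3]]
3

For a 2×2 matrix [[a, b], [c, d]], det = ad - bc
det = (1)(3) - (0)(-1) = 3 - 0 = 3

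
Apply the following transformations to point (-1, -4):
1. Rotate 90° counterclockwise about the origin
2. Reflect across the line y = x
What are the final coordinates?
(-1, 4)

Step 1: Rotate 90° → (4, -1)
Step 2: Reflect across the line y = x → (-1, 4)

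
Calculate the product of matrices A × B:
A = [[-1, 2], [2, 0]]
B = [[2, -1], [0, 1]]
[[-2, 3], [4, -2]]

Matrix multiplication:
C[0][0] = -1×2 + 2×0 = -2
C[0][1] = -1×-1 + 2×1 = 3
C[1][0] = 2×2 + 0×0 = 4
C[1][1] = 2×-1 + 0×1 = -2
Result: [[-2, 3], [4, -2]]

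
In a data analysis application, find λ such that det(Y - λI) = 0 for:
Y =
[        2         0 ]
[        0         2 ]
λ = 2, 2

Solve det(Y - λI) = 0. For a 2×2 matrix the characteristic equation is λ² - (trace)λ + det = 0.
trace(Y) = a + d = 2 + 2 = 4.
det(Y) = a*d - b*c = (2)*(2) - (0)*(0) = 4 - 0 = 4.
Characteristic equation: λ² - (4)λ + (4) = 0.
Discriminant = (4)² - 4*(4) = 16 - 16 = 0.
λ = (4 ± √0) / 2 = (4 ± 0) / 2 = 2, 2.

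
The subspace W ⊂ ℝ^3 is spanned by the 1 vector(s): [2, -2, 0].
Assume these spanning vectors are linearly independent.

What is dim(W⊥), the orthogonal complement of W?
dim(W⊥) = 2

For any subspace W of ℝ^n, dim(W) + dim(W⊥) = n (the whole-space dimension).
Here the given 1 vectors are linearly independent, so dim(W) = 1.
Thus dim(W⊥) = n - dim(W) = 3 - 1 = 2.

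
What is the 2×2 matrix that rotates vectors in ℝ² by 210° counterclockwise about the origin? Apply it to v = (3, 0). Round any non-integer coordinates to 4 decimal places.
R = [[-√3/2, 1/2], [-1/2, -√3/2]]; R·v = (-2.5981, -1.5000)

A counterclockwise rotation by angle θ in ℝ² has matrix R(θ) = [[cos θ, -sin θ], [sin θ, cos θ]].
For θ = 210°: cos θ = -√3/2, sin θ = -1/2.
R(210°) = [[-√3/2, 1/2], [-1/2, -√3/2]].
R·v = [-√3/2·3 + (1/2)·0, -1/2·3 + -√3/2·0] = (-2.5981, -1.5000).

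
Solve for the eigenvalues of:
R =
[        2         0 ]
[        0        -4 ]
λ = -4, 2

Solve det(R - λI) = 0. For a 2×2 matrix the characteristic equation is λ² - (trace)λ + det = 0.
trace(R) = a + d = 2 - 4 = -2.
det(R) = a*d - b*c = (2)*(-4) - (0)*(0) = -8 - 0 = -8.
Characteristic equation: λ² - (-2)λ + (-8) = 0.
Discriminant = (-2)² - 4*(-8) = 4 + 32 = 36.
λ = (-2 ± √36) / 2 = (-2 ± 6) / 2 = -4, 2.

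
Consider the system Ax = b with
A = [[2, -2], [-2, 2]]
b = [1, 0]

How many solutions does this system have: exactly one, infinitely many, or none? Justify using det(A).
No solution

det(A) = (2)*(2) - (-2)*(-2) = 0, so A is singular.
The column space of A is span(column 1) = span([2, -2]).
b = [1, 0] is not a scalar multiple of column 1, so b ∉ column space and the system is inconsistent — no solution.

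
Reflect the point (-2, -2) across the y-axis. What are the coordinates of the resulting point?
(2, -2)

Reflection across y-axis: (-2, -2) → (2, -2)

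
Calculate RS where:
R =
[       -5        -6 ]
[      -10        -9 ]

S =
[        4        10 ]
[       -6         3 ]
RS =
[       16       -68 ]
[       14      -127 ]

Matrix multiplication: (RS)[i][j] = sum over k of R[i][k] * S[k][j].
  (RS)[0][0] = (-5)*(4) + (-6)*(-6) = 16
  (RS)[0][1] = (-5)*(10) + (-6)*(3) = -68
  (RS)[1][0] = (-10)*(4) + (-9)*(-6) = 14
  (RS)[1][1] = (-10)*(10) + (-9)*(3) = -127
RS =
[       16       -68 ]
[       14      -127 ]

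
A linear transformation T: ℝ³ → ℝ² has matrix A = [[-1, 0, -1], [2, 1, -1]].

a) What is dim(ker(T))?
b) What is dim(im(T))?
dim(ker) = 1, dim(im) = 2

The two rows are not scalar multiples of one another (no single k satisfies row 2 = k × row 1), so they are linearly independent.
Thus rank(A) = 2.
dim(im(T)) = rank(A) = 2.
By the rank-nullity theorem applied to T: ℝ³ → ℝ², rank(A) + nullity(A) = 3 (the domain dimension), so dim(ker(T)) = 3 - 2 = 1.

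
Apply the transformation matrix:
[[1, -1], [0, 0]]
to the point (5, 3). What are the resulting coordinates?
(2, 0)

Matrix multiplication:
[[1, -1], [0, 0]] × [5, 3]ᵀ
= [1×5 + -1×3, 0×5 + 0×3]ᵀ
= [2.0000, 0.0000]ᵀ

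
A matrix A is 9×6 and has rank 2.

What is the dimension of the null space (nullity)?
4

The rank-nullity theorem for an m×n matrix states:
rank(A) + nullity(A) = n (the number of columns).
Here n = 6 and rank(A) = 2, so nullity(A) = 6 - 2 = 4.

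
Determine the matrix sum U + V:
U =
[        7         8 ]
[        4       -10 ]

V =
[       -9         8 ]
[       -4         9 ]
U + V =
[       -2        16 ]
[        0        -1 ]

Matrix addition is elementwise: (U+V)[i][j] = U[i][j] + V[i][j].
  (U+V)[0][0] = (7) + (-9) = -2
  (U+V)[0][1] = (8) + (8) = 16
  (U+V)[1][0] = (4) + (-4) = 0
  (U+V)[1][1] = (-10) + (9) = -1
U + V =
[       -2        16 ]
[        0        -1 ]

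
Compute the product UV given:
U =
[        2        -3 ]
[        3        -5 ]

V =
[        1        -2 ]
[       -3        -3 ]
UV =
[       11         5 ]
[       18         9 ]

Matrix multiplication: (UV)[i][j] = sum over k of U[i][k] * V[k][j].
  (UV)[0][0] = (2)*(1) + (-3)*(-3) = 11
  (UV)[0][1] = (2)*(-2) + (-3)*(-3) = 5
  (UV)[1][0] = (3)*(1) + (-5)*(-3) = 18
  (UV)[1][1] = (3)*(-2) + (-5)*(-3) = 9
UV =
[       11         5 ]
[       18         9 ]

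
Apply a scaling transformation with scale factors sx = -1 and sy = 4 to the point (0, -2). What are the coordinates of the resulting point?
(0, -8)

Scaling matrix:
[[-1, 0], [0, 4]]
Result: (0 × -1, -2 × 4) = (0, -8)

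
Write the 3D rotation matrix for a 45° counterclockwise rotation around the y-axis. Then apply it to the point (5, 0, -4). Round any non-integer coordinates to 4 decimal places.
R = [[√2/2, 0, √2/2], [0, 1, 0], [-√2/2, 0, √2/2]]; R·(5, 0, -4) = (0.7071, 0.0000, -6.3640)

Rotation matrix for 45° around y-axis:
cos(45°) = √2/2, sin(45°) = √2/2
R = [[√2/2, 0, √2/2], [0, 1, 0], [-√2/2, 0, √2/2]]
Apply to (5, 0, -4): R·[5, 0, -4]ᵀ = (0.7071, 0.0000, -6.3640)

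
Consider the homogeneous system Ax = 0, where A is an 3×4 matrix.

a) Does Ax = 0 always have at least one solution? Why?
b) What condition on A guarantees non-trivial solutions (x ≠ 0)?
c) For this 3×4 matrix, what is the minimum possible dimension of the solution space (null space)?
a) Yes, x = 0 is always a solution. b) When A has linearly dependent columns (rank < n). c) Minimum nullity = 1.

a) x = 0 satisfies A·0 = 0, so the zero vector is always a solution.
b) Non-trivial solutions exist iff the columns of A are linearly dependent, equivalently rank(A) < n (the number of columns).
c) By rank-nullity, rank(A) + nullity(A) = n = 4. Since A has only 3 rows, rank(A) ≤ 3, so nullity(A) ≥ 4 - 3 = 1.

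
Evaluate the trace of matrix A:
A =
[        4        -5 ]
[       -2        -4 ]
tr(A) = 4 - 4 = 0

The trace of a square matrix is the sum of its diagonal entries.
Diagonal entries of A: A[0][0] = 4, A[1][1] = -4.
tr(A) = 4 - 4 = 0.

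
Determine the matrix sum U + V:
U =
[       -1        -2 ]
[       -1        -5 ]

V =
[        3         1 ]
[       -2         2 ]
U + V =
[        2        -1 ]
[       -3        -3 ]

Matrix addition is elementwise: (U+V)[i][j] = U[i][j] + V[i][j].
  (U+V)[0][0] = (-1) + (3) = 2
  (U+V)[0][1] = (-2) + (1) = -1
  (U+V)[1][0] = (-1) + (-2) = -3
  (U+V)[1][1] = (-5) + (2) = -3
U + V =
[        2        -1 ]
[       -3        -3 ]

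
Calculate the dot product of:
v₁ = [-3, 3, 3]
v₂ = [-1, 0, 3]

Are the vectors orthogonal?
12, No

The dot product is the sum of products of corresponding components.
v₁·v₂ = (-3)*(-1) + (3)*(0) + (3)*(3) = 3 + 0 + 9 = 12.
Two vectors are orthogonal iff their dot product is 0; here the dot product is 12, so the vectors are not orthogonal.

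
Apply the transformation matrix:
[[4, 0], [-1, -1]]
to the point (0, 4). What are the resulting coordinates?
(0, -4)

Matrix multiplication:
[[4, 0], [-1, -1]] × [0, 4]ᵀ
= [4×0 + 0×4, -1×0 + -1×4]ᵀ
= [0.0000, -4.0000]ᵀ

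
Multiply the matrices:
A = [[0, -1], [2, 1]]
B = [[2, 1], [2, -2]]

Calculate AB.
[[-2, 2], [6, 0]]

Each entry (i,j) of AB = sum over k of A[i][k]*B[k][j].
(AB)[0][0] = (0)*(2) + (-1)*(2) = -2
(AB)[0][1] = (0)*(1) + (-1)*(-2) = 2
(AB)[1][0] = (2)*(2) + (1)*(2) = 6
(AB)[1][1] = (2)*(1) + (1)*(-2) = 0
AB = [[-2, 2], [6, 0]]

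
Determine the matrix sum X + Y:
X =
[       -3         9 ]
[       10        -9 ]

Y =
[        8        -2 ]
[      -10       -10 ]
X + Y =
[        5         7 ]
[        0       -19 ]

Matrix addition is elementwise: (X+Y)[i][j] = X[i][j] + Y[i][j].
  (X+Y)[0][0] = (-3) + (8) = 5
  (X+Y)[0][1] = (9) + (-2) = 7
  (X+Y)[1][0] = (10) + (-10) = 0
  (X+Y)[1][1] = (-9) + (-10) = -19
X + Y =
[        5         7 ]
[        0       -19 ]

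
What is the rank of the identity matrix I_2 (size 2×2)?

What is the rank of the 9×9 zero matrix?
rank(I_2) = 2, rank(0) = 0

The identity I_2 has 2 columns that are the standard basis vectors e_1, …, e_2. These are linearly independent, so all 2 columns are pivots and rank(I_2) = 2.
The 9×9 zero matrix has every entry zero, so every row is the zero row and there are no pivots; rank(0) = 0.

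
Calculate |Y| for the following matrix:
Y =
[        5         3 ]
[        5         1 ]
det(Y) = -10

For a 2×2 matrix [[a, b], [c, d]], det = a*d - b*c.
det(Y) = (5)*(1) - (3)*(5) = 5 - 15 = -10.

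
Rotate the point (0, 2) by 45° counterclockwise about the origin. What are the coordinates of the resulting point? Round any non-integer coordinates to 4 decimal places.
(-1.4142, 1.4142)

Rotation matrix R(θ) = [[cos θ, -sin θ], [sin θ, cos θ]]; for θ = 45°:
R = [[√2/2, -√2/2], [√2/2, √2/2]]
Result: R × [0, 2]ᵀ = [√2/2·0 + (-√2/2)·2, √2/2·0 + (√2/2)·2]ᵀ = (-1.4142, 1.4142)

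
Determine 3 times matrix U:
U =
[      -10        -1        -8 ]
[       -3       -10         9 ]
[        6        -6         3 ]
3U =
[      -30        -3       -24 ]
[       -9       -30        27 ]
[       18       -18         9 ]

Scalar multiplication is elementwise: (3U)[i][j] = 3 * U[i][j].
  (3U)[0][0] = 3 * (-10) = -30
  (3U)[0][1] = 3 * (-1) = -3
  (3U)[0][2] = 3 * (-8) = -24
  (3U)[1][0] = 3 * (-3) = -9
  (3U)[1][1] = 3 * (-10) = -30
  (3U)[1][2] = 3 * (9) = 27
  (3U)[2][0] = 3 * (6) = 18
  (3U)[2][1] = 3 * (-6) = -18
  (3U)[2][2] = 3 * (3) = 9
3U =
[      -30        -3       -24 ]
[       -9       -30        27 ]
[       18       -18         9 ]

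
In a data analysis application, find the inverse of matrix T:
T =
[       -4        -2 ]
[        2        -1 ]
det(T) = 8
T⁻¹ =
[     -1/8       1/4 ]
[     -1/4      -1/2 ]

For a 2×2 matrix T = [[a, b], [c, d]] with det(T) ≠ 0, T⁻¹ = (1/det(T)) * [[d, -b], [-c, a]].
det(T) = (-4)*(-1) - (-2)*(2) = 4 + 4 = 8.
T⁻¹ = (1/8) * [[-1, 2], [-2, -4]].
Dividing each entry by 8 and reducing:
T⁻¹ =
[     -1/8       1/4 ]
[     -1/4      -1/2 ]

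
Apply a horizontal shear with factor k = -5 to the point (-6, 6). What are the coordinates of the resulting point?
(-36, 6)

Shear matrix for horizontal shear with factor k = -5:
[[1, -5], [0, 1]]
Result: (-6, 6) → (-36, 6)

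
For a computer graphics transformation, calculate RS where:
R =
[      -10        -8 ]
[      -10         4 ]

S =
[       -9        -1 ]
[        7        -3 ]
RS =
[       34        34 ]
[      118        -2 ]

Matrix multiplication: (RS)[i][j] = sum over k of R[i][k] * S[k][j].
  (RS)[0][0] = (-10)*(-9) + (-8)*(7) = 34
  (RS)[0][1] = (-10)*(-1) + (-8)*(-3) = 34
  (RS)[1][0] = (-10)*(-9) + (4)*(7) = 118
  (RS)[1][1] = (-10)*(-1) + (4)*(-3) = -2
RS =
[       34        34 ]
[      118        -2 ]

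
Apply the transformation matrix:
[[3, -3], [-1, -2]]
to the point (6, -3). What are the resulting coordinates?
(27, 0)

Matrix multiplication:
[[3, -3], [-1, -2]] × [6, -3]ᵀ
= [3×6 + -3×-3, -1×6 + -2×-3]ᵀ
= [27.0000, 0.0000]ᵀ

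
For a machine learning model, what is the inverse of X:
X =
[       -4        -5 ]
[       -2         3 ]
det(X) = -22
X⁻¹ =
[    -3/22     -5/22 ]
[    -1/11      2/11 ]

For a 2×2 matrix X = [[a, b], [c, d]] with det(X) ≠ 0, X⁻¹ = (1/det(X)) * [[d, -b], [-c, a]].
det(X) = (-4)*(3) - (-5)*(-2) = -12 - 10 = -22.
X⁻¹ = (1/-22) * [[3, 5], [2, -4]].
Dividing each entry by -22 and reducing:
X⁻¹ =
[    -3/22     -5/22 ]
[    -1/11      2/11 ]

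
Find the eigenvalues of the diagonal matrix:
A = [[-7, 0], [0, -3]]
λ₁ = -7, λ₂ = -3

The characteristic polynomial of A is det(A - λI) = (-7 - λ)(-3 - λ) = 0.
The roots are λ = -7 and λ = -3, so the eigenvalues are the diagonal entries.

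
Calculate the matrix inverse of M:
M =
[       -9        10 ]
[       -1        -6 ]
det(M) = 64
M⁻¹ =
[    -3/32     -5/32 ]
[     1/64     -9/64 ]

For a 2×2 matrix M = [[a, b], [c, d]] with det(M) ≠ 0, M⁻¹ = (1/det(M)) * [[d, -b], [-c, a]].
det(M) = (-9)*(-6) - (10)*(-1) = 54 + 10 = 64.
M⁻¹ = (1/64) * [[-6, -10], [1, -9]].
Dividing each entry by 64 and reducing:
M⁻¹ =
[    -3/32     -5/32 ]
[     1/64     -9/64 ]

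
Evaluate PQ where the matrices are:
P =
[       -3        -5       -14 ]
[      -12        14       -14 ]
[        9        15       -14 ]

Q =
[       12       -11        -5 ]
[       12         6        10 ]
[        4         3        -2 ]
PQ =
[     -152       -39        -7 ]
[      -32       174       228 ]
[      232       -51       133 ]

Matrix multiplication: (PQ)[i][j] = sum over k of P[i][k] * Q[k][j].
  (PQ)[0][0] = (-3)*(12) + (-5)*(12) + (-14)*(4) = -152
  (PQ)[0][1] = (-3)*(-11) + (-5)*(6) + (-14)*(3) = -39
  (PQ)[0][2] = (-3)*(-5) + (-5)*(10) + (-14)*(-2) = -7
  (PQ)[1][0] = (-12)*(12) + (14)*(12) + (-14)*(4) = -32
  (PQ)[1][1] = (-12)*(-11) + (14)*(6) + (-14)*(3) = 174
  (PQ)[1][2] = (-12)*(-5) + (14)*(10) + (-14)*(-2) = 228
  (PQ)[2][0] = (9)*(12) + (15)*(12) + (-14)*(4) = 232
  (PQ)[2][1] = (9)*(-11) + (15)*(6) + (-14)*(3) = -51
  (PQ)[2][2] = (9)*(-5) + (15)*(10) + (-14)*(-2) = 133
PQ =
[     -152       -39        -7 ]
[      -32       174       228 ]
[      232       -51       133 ]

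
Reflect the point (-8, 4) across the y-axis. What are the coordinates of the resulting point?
(8, 4)

Reflection across y-axis: (-8, 4) → (8, 4)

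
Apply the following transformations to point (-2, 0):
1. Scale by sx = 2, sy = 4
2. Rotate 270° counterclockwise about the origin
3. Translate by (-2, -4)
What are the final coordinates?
(-2, 0)

Step 1: Scale → (-4, 0)
Step 2: Rotate 270° → (0, 4)
Step 3: Translate → (-2, 0)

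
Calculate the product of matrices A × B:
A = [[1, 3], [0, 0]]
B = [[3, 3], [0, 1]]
[[3, 6], [0, 0]]

Matrix multiplication:
C[0][0] = 1×3 + 3×0 = 3
C[0][1] = 1×3 + 3×1 = 6
C[1][0] = 0×3 + 0×0 = 0
C[1][1] = 0×3 + 0×1 = 0
Result: [[3, 6], [0, 0]]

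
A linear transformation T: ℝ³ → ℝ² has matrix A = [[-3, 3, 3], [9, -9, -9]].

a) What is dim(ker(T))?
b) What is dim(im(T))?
dim(ker) = 2, dim(im) = 1

Observe that row 2 = -3 × row 1 (so the rows are linearly dependent).
Thus rank(A) = 1 (only one linearly independent row).
dim(im(T)) = rank(A) = 1.
By the rank-nullity theorem applied to T: ℝ³ → ℝ², rank(A) + nullity(A) = 3 (the domain dimension), so dim(ker(T)) = 3 - 1 = 2.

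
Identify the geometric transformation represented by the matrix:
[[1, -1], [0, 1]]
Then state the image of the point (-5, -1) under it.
horizontal shear with factor -1; image of (-5, -1) is (-4, -1)

The matrix [[1, k], [0, 1]] sends (x, y) to (x + -1y, y), leaving the y-coordinate fixed: a horizontal shear.
The matrix [[1, -1], [0, 1]] represents: horizontal shear with factor -1.
Applying it to (-5, -1): [1·-5 + -1·-1, 0·-5 + 1·-1] = (-4, -1).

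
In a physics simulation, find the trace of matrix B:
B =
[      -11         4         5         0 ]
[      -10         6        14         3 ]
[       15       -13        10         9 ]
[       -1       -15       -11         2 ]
tr(B) = -11 + 6 + 10 + 2 = 7

The trace of a square matrix is the sum of its diagonal entries.
Diagonal entries of B: B[0][0] = -11, B[1][1] = 6, B[2][2] = 10, B[3][3] = 2.
tr(B) = -11 + 6 + 10 + 2 = 7.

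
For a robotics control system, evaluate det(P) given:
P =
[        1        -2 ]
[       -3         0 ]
det(P) = -6

For a 2×2 matrix [[a, b], [c, d]], det = a*d - b*c.
det(P) = (1)*(0) - (-2)*(-3) = 0 - 6 = -6.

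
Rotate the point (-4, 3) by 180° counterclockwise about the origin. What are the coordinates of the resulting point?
(4, -3)

Rotation matrix R(θ) = [[cos θ, -sin θ], [sin θ, cos θ]]; for θ = 180°:
R = [[-1, 0], [0, -1]]
Result: R × [-4, 3]ᵀ = [-1·-4 + (0)·3, 0·-4 + (-1)·3]ᵀ = (4, -3)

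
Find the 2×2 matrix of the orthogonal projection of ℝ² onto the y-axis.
[[0, 0], [0, 1]]

The orthogonal projection onto the line spanned by a nonzero vector u = (a, b) has matrix P = (u uᵀ) / (uᵀ u) = (1/(a² + b²)) · [[a², ab], [ab, b²]].
Here u = (0, 1), so a² + b² = 0 + 1 = 1.
P = (1/1) · [[0, 0], [0, 1]] = [[0, 0], [0, 1]].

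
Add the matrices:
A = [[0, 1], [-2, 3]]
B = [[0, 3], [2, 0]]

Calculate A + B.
[[0, 4], [0, 3]]

Add corresponding elements:
(0)+(0)=0
(1)+(3)=4
(-2)+(2)=0
(3)+(0)=3
A + B = [[0, 4], [0, 3]]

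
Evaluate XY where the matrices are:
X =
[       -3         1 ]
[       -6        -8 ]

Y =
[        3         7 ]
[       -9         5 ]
XY =
[      -18       -16 ]
[       54       -82 ]

Matrix multiplication: (XY)[i][j] = sum over k of X[i][k] * Y[k][j].
  (XY)[0][0] = (-3)*(3) + (1)*(-9) = -18
  (XY)[0][1] = (-3)*(7) + (1)*(5) = -16
  (XY)[1][0] = (-6)*(3) + (-8)*(-9) = 54
  (XY)[1][1] = (-6)*(7) + (-8)*(5) = -82
XY =
[      -18       -16 ]
[       54       -82 ]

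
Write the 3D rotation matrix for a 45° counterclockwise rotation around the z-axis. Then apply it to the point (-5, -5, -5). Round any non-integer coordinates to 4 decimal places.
R = [[√2/2, -√2/2, 0], [√2/2, √2/2, 0], [0, 0, 1]]; R·(-5, -5, -5) = (0.0000, -7.0711, -5.0000)

Rotation matrix for 45° around z-axis:
cos(45°) = √2/2, sin(45°) = √2/2
R = [[√2/2, -√2/2, 0], [√2/2, √2/2, 0], [0, 0, 1]]
Apply to (-5, -5, -5): R·[-5, -5, -5]ᵀ = (0.0000, -7.0711, -5.0000)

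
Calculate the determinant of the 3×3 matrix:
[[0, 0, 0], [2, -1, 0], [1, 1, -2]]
0

Expansion along first row:
det = 0·det([[-1,0],[1,-2]]) - 0·det([[2,0],[1,-2]]) + 0·det([[2,-1],[1,1]])
    = 0·(-1·-2 - 0·1) - 0·(2·-2 - 0·1) + 0·(2·1 - -1·1)
    = 0·2 - 0·-4 + 0·3
    = 0 + 0 + 0 = 0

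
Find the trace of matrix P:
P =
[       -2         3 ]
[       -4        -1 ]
tr(P) = -2 - 1 = -3

The trace of a square matrix is the sum of its diagonal entries.
Diagonal entries of P: P[0][0] = -2, P[1][1] = -1.
tr(P) = -2 - 1 = -3.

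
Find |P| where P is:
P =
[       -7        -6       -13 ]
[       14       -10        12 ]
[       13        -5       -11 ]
det(P) = -3830

Expand along row 0 (cofactor expansion): det(P) = a*(e*i - f*h) - b*(d*i - f*g) + c*(d*h - e*g), where the 3×3 is [[a, b, c], [d, e, f], [g, h, i]].
Minor M_00 = (-10)*(-11) - (12)*(-5) = 110 + 60 = 170.
Minor M_01 = (14)*(-11) - (12)*(13) = -154 - 156 = -310.
Minor M_02 = (14)*(-5) - (-10)*(13) = -70 + 130 = 60.
det(P) = (-7)*(170) - (-6)*(-310) + (-13)*(60) = -1190 - 1860 - 780 = -3830.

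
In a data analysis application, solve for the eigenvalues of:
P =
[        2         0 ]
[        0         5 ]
λ = 2, 5

Solve det(P - λI) = 0. For a 2×2 matrix the characteristic equation is λ² - (trace)λ + det = 0.
trace(P) = a + d = 2 + 5 = 7.
det(P) = a*d - b*c = (2)*(5) - (0)*(0) = 10 - 0 = 10.
Characteristic equation: λ² - (7)λ + (10) = 0.
Discriminant = (7)² - 4*(10) = 49 - 40 = 9.
λ = (7 ± √9) / 2 = (7 ± 3) / 2 = 2, 5.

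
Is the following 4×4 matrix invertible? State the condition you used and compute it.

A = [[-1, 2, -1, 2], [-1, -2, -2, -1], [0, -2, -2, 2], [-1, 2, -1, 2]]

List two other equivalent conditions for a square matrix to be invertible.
No, not invertible; det(A) = 0 (two rows are equal, so the rows are linearly dependent). Equivalent conditions (failing for this A): rank(A) < 4; Ax = 0 has non-trivial solutions; 0 is an eigenvalue; the columns are linearly dependent.

To check invertibility, compute det(A).
In this matrix, row 0 and the last row are identical, so one row is a scalar multiple of another and the rows are linearly dependent.
A matrix with linearly dependent rows has det = 0 and is not invertible.
Equivalent failed conditions:
- rank(A) < 4.
- Ax = 0 has non-trivial solutions.
- 0 is an eigenvalue.
- The columns are linearly dependent.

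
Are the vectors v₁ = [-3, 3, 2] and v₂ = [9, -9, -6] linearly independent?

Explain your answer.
No, linearly dependent (v₂ = -3·v₁)

Check whether there is a scalar k with v₂ = k·v₁.
Comparing components, k = -3 satisfies -3·[-3, 3, 2] = [9, -9, -6].
Since v₂ is a scalar multiple of v₁, the two vectors are linearly dependent.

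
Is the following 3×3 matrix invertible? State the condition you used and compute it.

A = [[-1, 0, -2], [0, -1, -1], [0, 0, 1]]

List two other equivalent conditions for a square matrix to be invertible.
Yes, invertible; det(A) = 1 ≠ 0. Equivalent conditions: rank(A) = 3; Ax = 0 has only the trivial solution; 0 is not an eigenvalue; the columns of A are linearly independent.

To check invertibility, compute det(A).
The given matrix is triangular, so det(A) equals the product of its diagonal entries = 1 ≠ 0.
Since det(A) ≠ 0, A is invertible.
Equivalent conditions for a square matrix A to be invertible:
- rank(A) = 3 (full rank).
- The homogeneous system Ax = 0 has only the trivial solution x = 0.
- 0 is not an eigenvalue of A.
- The columns (equivalently rows) of A are linearly independent.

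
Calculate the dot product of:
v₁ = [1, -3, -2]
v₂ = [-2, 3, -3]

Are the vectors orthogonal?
-5, No

The dot product is the sum of products of corresponding components.
v₁·v₂ = (1)*(-2) + (-3)*(3) + (-2)*(-3) = -2 - 9 + 6 = -5.
Two vectors are orthogonal iff their dot product is 0; here the dot product is -5, so the vectors are not orthogonal.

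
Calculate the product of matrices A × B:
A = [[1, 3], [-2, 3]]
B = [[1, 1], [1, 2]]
[[4, 7], [1, 4]]

Matrix multiplication:
C[0][0] = 1×1 + 3×1 = 4
C[0][1] = 1×1 + 3×2 = 7
C[1][0] = -2×1 + 3×1 = 1
C[1][1] = -2×1 + 3×2 = 4
Result: [[4, 7], [1, 4]]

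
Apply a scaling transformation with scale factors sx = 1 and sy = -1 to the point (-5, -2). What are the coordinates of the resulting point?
(-5, 2)

Scaling matrix:
[[1, 0], [0, -1]]
Result: (-5 × 1, -2 × -1) = (-5, 2)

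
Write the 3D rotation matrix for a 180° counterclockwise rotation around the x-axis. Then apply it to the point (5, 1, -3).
R = [[1, 0, 0], [0, -1, 0], [0, 0, -1]]; R·(5, 1, -3) = (5, -1, 3)

Rotation matrix for 180° around x-axis:
cos(180°) = -1, sin(180°) = 0
R = [[1, 0, 0], [0, -1, 0], [0, 0, -1]]
Apply to (5, 1, -3): R·[5, 1, -3]ᵀ = (5, -1, 3)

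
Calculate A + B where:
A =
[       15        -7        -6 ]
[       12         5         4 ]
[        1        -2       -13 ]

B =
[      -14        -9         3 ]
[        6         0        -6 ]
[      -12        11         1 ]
A + B =
[        1       -16        -3 ]
[       18         5        -2 ]
[      -11         9       -12 ]

Matrix addition is elementwise: (A+B)[i][j] = A[i][j] + B[i][j].
  (A+B)[0][0] = (15) + (-14) = 1
  (A+B)[0][1] = (-7) + (-9) = -16
  (A+B)[0][2] = (-6) + (3) = -3
  (A+B)[1][0] = (12) + (6) = 18
  (A+B)[1][1] = (5) + (0) = 5
  (A+B)[1][2] = (4) + (-6) = -2
  (A+B)[2][0] = (1) + (-12) = -11
  (A+B)[2][1] = (-2) + (11) = 9
  (A+B)[2][2] = (-13) + (1) = -12
A + B =
[        1       -16        -3 ]
[       18         5        -2 ]
[      -11         9       -12 ]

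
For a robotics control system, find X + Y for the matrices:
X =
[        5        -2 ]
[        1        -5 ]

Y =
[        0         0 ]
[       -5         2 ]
X + Y =
[        5        -2 ]
[       -4        -3 ]

Matrix addition is elementwise: (X+Y)[i][j] = X[i][j] + Y[i][j].
  (X+Y)[0][0] = (5) + (0) = 5
  (X+Y)[0][1] = (-2) + (0) = -2
  (X+Y)[1][0] = (1) + (-5) = -4
  (X+Y)[1][1] = (-5) + (2) = -3
X + Y =
[        5        -2 ]
[       -4        -3 ]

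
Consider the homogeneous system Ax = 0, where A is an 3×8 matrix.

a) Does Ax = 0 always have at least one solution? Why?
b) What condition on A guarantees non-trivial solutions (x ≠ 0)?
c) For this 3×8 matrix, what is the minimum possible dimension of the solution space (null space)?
a) Yes, x = 0 is always a solution. b) When A has linearly dependent columns (rank < n). c) Minimum nullity = 5.

a) x = 0 satisfies A·0 = 0, so the zero vector is always a solution.
b) Non-trivial solutions exist iff the columns of A are linearly dependent, equivalently rank(A) < n (the number of columns).
c) By rank-nullity, rank(A) + nullity(A) = n = 8. Since A has only 3 rows, rank(A) ≤ 3, so nullity(A) ≥ 8 - 3 = 5.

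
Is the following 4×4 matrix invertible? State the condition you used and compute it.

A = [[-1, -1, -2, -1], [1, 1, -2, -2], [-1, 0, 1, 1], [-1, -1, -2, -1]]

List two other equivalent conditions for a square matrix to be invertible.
No, not invertible; det(A) = 0 (two rows are equal, so the rows are linearly dependent). Equivalent conditions (failing for this A): rank(A) < 4; Ax = 0 has non-trivial solutions; 0 is an eigenvalue; the columns are linearly dependent.

To check invertibility, compute det(A).
In this matrix, row 0 and the last row are identical, so one row is a scalar multiple of another and the rows are linearly dependent.
A matrix with linearly dependent rows has det = 0 and is not invertible.
Equivalent failed conditions:
- rank(A) < 4.
- Ax = 0 has non-trivial solutions.
- 0 is an eigenvalue.
- The columns are linearly dependent.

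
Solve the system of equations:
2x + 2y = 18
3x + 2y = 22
x = 4, y = 5

Use elimination (row reduction):
Equation 1: 2x + 2y = 18.
Equation 2: 3x + 2y = 22.
Multiply Eq1 by 3 and Eq2 by 2: 6x + 6y = 54;  6x + 4y = 44.
Subtract: (-2)y = -10, so y = 5.
Back-substitute into Eq1: 2x + 2*(5) = 18, so x = 4.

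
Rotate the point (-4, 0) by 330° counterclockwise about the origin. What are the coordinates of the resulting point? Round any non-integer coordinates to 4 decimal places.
(-3.4641, 2.0000)

Rotation matrix R(θ) = [[cos θ, -sin θ], [sin θ, cos θ]]; for θ = 330°:
R = [[√3/2, 1/2], [-1/2, √3/2]]
Result: R × [-4, 0]ᵀ = [√3/2·-4 + (1/2)·0, -1/2·-4 + (√3/2)·0]ᵀ = (-3.4641, 2.0000)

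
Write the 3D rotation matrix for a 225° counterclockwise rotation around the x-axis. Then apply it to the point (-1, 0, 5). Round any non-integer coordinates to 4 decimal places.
R = [[1, 0, 0], [0, -√2/2, √2/2], [0, -√2/2, -√2/2]]; R·(-1, 0, 5) = (-1.0000, 3.5355, -3.5355)

Rotation matrix for 225° around x-axis:
cos(225°) = -√2/2, sin(225°) = -√2/2
R = [[1, 0, 0], [0, -√2/2, √2/2], [0, -√2/2, -√2/2]]
Apply to (-1, 0, 5): R·[-1, 0, 5]ᵀ = (-1.0000, 3.5355, -3.5355)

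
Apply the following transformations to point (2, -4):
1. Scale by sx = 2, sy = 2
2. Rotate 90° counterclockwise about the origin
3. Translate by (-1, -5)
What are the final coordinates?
(7, -1)

Step 1: Scale → (4, -8)
Step 2: Rotate 90° → (8, 4)
Step 3: Translate → (7, -1)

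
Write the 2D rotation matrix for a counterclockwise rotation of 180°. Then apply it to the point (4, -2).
R = [[-1, 0], [0, -1]]; R·(4, -2) = (-4, 2)

Rotation matrix formula: R(θ) = [[cos θ, -sin θ], [sin θ, cos θ]]
For θ = 180°:
cos(180°) = -1
sin(180°) = 0
R = [[-1, 0], [0, -1]]
Apply to (4, -2): [-1·4 + (0)·-2, 0·4 + -1·-2] = (-4, 2)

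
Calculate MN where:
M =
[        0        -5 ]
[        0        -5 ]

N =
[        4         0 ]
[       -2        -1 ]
MN =
[       10         5 ]
[       10         5 ]

Matrix multiplication: (MN)[i][j] = sum over k of M[i][k] * N[k][j].
  (MN)[0][0] = (0)*(4) + (-5)*(-2) = 10
  (MN)[0][1] = (0)*(0) + (-5)*(-1) = 5
  (MN)[1][0] = (0)*(4) + (-5)*(-2) = 10
  (MN)[1][1] = (0)*(0) + (-5)*(-1) = 5
MN =
[       10         5 ]
[       10         5 ]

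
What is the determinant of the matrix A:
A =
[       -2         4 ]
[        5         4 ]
det(A) = -28

For a 2×2 matrix [[a, b], [c, d]], det = a*d - b*c.
det(A) = (-2)*(4) - (4)*(5) = -8 - 20 = -28.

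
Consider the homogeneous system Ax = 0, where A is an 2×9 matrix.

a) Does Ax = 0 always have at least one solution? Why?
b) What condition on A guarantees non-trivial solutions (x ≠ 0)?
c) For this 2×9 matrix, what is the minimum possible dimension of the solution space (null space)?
a) Yes, x = 0 is always a solution. b) When A has linearly dependent columns (rank < n). c) Minimum nullity = 7.

a) x = 0 satisfies A·0 = 0, so the zero vector is always a solution.
b) Non-trivial solutions exist iff the columns of A are linearly dependent, equivalently rank(A) < n (the number of columns).
c) By rank-nullity, rank(A) + nullity(A) = n = 9. Since A has only 2 rows, rank(A) ≤ 2, so nullity(A) ≥ 9 - 2 = 7.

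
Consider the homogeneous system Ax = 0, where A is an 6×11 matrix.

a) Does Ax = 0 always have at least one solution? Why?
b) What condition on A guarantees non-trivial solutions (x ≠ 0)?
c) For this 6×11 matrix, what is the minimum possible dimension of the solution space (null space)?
a) Yes, x = 0 is always a solution. b) When A has linearly dependent columns (rank < n). c) Minimum nullity = 5.

a) x = 0 satisfies A·0 = 0, so the zero vector is always a solution.
b) Non-trivial solutions exist iff the columns of A are linearly dependent, equivalently rank(A) < n (the number of columns).
c) By rank-nullity, rank(A) + nullity(A) = n = 11. Since A has only 6 rows, rank(A) ≤ 6, so nullity(A) ≥ 11 - 6 = 5.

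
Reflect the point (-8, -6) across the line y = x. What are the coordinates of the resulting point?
(-6, -8)

Reflection across line y = x: (-8, -6) → (-6, -8)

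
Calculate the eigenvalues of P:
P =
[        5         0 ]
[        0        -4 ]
λ = -4, 5

Solve det(P - λI) = 0. For a 2×2 matrix the characteristic equation is λ² - (trace)λ + det = 0.
trace(P) = a + d = 5 - 4 = 1.
det(P) = a*d - b*c = (5)*(-4) - (0)*(0) = -20 - 0 = -20.
Characteristic equation: λ² - (1)λ + (-20) = 0.
Discriminant = (1)² - 4*(-20) = 1 + 80 = 81.
λ = (1 ± √81) / 2 = (1 ± 9) / 2 = -4, 5.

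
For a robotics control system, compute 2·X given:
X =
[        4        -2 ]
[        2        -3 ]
2X =
[        8        -4 ]
[        4        -6 ]

Scalar multiplication is elementwise: (2X)[i][j] = 2 * X[i][j].
  (2X)[0][0] = 2 * (4) = 8
  (2X)[0][1] = 2 * (-2) = -4
  (2X)[1][0] = 2 * (2) = 4
  (2X)[1][1] = 2 * (-3) = -6
2X =
[        8        -4 ]
[        4        -6 ]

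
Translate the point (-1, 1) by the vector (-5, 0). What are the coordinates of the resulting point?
(-6, 1)

Translation by (-5, 0):
x' = -1 + -5 = -6
y' = 1 + 0 = 1
Homogeneous matrix: [[1, 0, -5], [0, 1, 0], [0, 0, 1]]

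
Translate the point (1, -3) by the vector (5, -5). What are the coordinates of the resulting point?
(6, -8)

Translation by (5, -5):
x' = 1 + 5 = 6
y' = -3 + -5 = -8
Homogeneous matrix: [[1, 0, 5], [0, 1, -5], [0, 0, 1]]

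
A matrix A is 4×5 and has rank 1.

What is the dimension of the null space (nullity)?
4

The rank-nullity theorem for an m×n matrix states:
rank(A) + nullity(A) = n (the number of columns).
Here n = 5 and rank(A) = 1, so nullity(A) = 5 - 1 = 4.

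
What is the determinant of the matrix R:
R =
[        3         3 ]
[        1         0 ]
det(R) = -3

For a 2×2 matrix [[a, b], [c, d]], det = a*d - b*c.
det(R) = (3)*(0) - (3)*(1) = 0 - 3 = -3.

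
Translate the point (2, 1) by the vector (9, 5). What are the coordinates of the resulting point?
(11, 6)

Translation by (9, 5):
x' = 2 + 9 = 11
y' = 1 + 5 = 6
Homogeneous matrix: [[1, 0, 9], [0, 1, 5], [0, 0, 1]]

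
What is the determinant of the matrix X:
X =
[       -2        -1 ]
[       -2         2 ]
det(X) = -6

For a 2×2 matrix [[a, b], [c, d]], det = a*d - b*c.
det(X) = (-2)*(2) - (-1)*(-2) = -4 - 2 = -6.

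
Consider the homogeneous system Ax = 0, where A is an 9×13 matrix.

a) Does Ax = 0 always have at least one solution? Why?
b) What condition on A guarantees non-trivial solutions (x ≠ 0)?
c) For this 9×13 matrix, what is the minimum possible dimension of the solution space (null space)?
a) Yes, x = 0 is always a solution. b) When A has linearly dependent columns (rank < n). c) Minimum nullity = 4.

a) x = 0 satisfies A·0 = 0, so the zero vector is always a solution.
b) Non-trivial solutions exist iff the columns of A are linearly dependent, equivalently rank(A) < n (the number of columns).
c) By rank-nullity, rank(A) + nullity(A) = n = 13. Since A has only 9 rows, rank(A) ≤ 9, so nullity(A) ≥ 13 - 9 = 4.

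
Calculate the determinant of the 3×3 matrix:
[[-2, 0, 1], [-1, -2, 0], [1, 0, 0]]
2

Expansion along first row:
det = -2·det([[-2,0],[0,0]]) - 0·det([[-1,0],[1,0]]) + 1·det([[-1,-2],[1,0]])
    = -2·(-2·0 - 0·0) - 0·(-1·0 - 0·1) + 1·(-1·0 - -2·1)
    = -2·0 - 0·0 + 1·2
    = 0 + 0 + 2 = 2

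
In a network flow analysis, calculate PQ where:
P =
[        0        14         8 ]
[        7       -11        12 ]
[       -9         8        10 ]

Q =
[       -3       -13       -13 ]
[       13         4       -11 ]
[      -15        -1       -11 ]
PQ =
[       62        48      -242 ]
[     -344      -147      -102 ]
[      -19       139       -81 ]

Matrix multiplication: (PQ)[i][j] = sum over k of P[i][k] * Q[k][j].
  (PQ)[0][0] = (0)*(-3) + (14)*(13) + (8)*(-15) = 62
  (PQ)[0][1] = (0)*(-13) + (14)*(4) + (8)*(-1) = 48
  (PQ)[0][2] = (0)*(-13) + (14)*(-11) + (8)*(-11) = -242
  (PQ)[1][0] = (7)*(-3) + (-11)*(13) + (12)*(-15) = -344
  (PQ)[1][1] = (7)*(-13) + (-11)*(4) + (12)*(-1) = -147
  (PQ)[1][2] = (7)*(-13) + (-11)*(-11) + (12)*(-11) = -102
  (PQ)[2][0] = (-9)*(-3) + (8)*(13) + (10)*(-15) = -19
  (PQ)[2][1] = (-9)*(-13) + (8)*(4) + (10)*(-1) = 139
  (PQ)[2][2] = (-9)*(-13) + (8)*(-11) + (10)*(-11) = -81
PQ =
[       62        48      -242 ]
[     -344      -147      -102 ]
[      -19       139       -81 ]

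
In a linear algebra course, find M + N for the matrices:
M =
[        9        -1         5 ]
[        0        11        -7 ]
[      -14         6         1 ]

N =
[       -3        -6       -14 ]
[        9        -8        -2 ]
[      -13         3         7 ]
M + N =
[        6        -7        -9 ]
[        9         3        -9 ]
[      -27         9         8 ]

Matrix addition is elementwise: (M+N)[i][j] = M[i][j] + N[i][j].
  (M+N)[0][0] = (9) + (-3) = 6
  (M+N)[0][1] = (-1) + (-6) = -7
  (M+N)[0][2] = (5) + (-14) = -9
  (M+N)[1][0] = (0) + (9) = 9
  (M+N)[1][1] = (11) + (-8) = 3
  (M+N)[1][2] = (-7) + (-2) = -9
  (M+N)[2][0] = (-14) + (-13) = -27
  (M+N)[2][1] = (6) + (3) = 9
  (M+N)[2][2] = (1) + (7) = 8
M + N =
[        6        -7        -9 ]
[        9         3        -9 ]
[      -27         9         8 ]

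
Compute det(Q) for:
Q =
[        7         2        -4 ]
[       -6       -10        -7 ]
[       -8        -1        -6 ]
det(Q) = 707

Expand along row 0 (cofactor expansion): det(Q) = a*(e*i - f*h) - b*(d*i - f*g) + c*(d*h - e*g), where the 3×3 is [[a, b, c], [d, e, f], [g, h, i]].
Minor M_00 = (-10)*(-6) - (-7)*(-1) = 60 - 7 = 53.
Minor M_01 = (-6)*(-6) - (-7)*(-8) = 36 - 56 = -20.
Minor M_02 = (-6)*(-1) - (-10)*(-8) = 6 - 80 = -74.
det(Q) = (7)*(53) - (2)*(-20) + (-4)*(-74) = 371 + 40 + 296 = 707.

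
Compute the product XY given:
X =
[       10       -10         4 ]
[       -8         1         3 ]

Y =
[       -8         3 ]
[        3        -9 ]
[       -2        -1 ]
XY =
[     -118       116 ]
[       61       -36 ]

Matrix multiplication: (XY)[i][j] = sum over k of X[i][k] * Y[k][j].
  (XY)[0][0] = (10)*(-8) + (-10)*(3) + (4)*(-2) = -118
  (XY)[0][1] = (10)*(3) + (-10)*(-9) + (4)*(-1) = 116
  (XY)[1][0] = (-8)*(-8) + (1)*(3) + (3)*(-2) = 61
  (XY)[1][1] = (-8)*(3) + (1)*(-9) + (3)*(-1) = -36
XY =
[     -118       116 ]
[       61       -36 ]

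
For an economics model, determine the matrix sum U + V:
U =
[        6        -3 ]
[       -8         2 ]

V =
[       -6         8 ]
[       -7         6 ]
U + V =
[        0         5 ]
[      -15         8 ]

Matrix addition is elementwise: (U+V)[i][j] = U[i][j] + V[i][j].
  (U+V)[0][0] = (6) + (-6) = 0
  (U+V)[0][1] = (-3) + (8) = 5
  (U+V)[1][0] = (-8) + (-7) = -15
  (U+V)[1][1] = (2) + (6) = 8
U + V =
[        0         5 ]
[      -15         8 ]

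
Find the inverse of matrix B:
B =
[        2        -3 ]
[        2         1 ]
det(B) = 8
B⁻¹ =
[      1/8       3/8 ]
[     -1/4       1/4 ]

For a 2×2 matrix B = [[a, b], [c, d]] with det(B) ≠ 0, B⁻¹ = (1/det(B)) * [[d, -b], [-c, a]].
det(B) = (2)*(1) - (-3)*(2) = 2 + 6 = 8.
B⁻¹ = (1/8) * [[1, 3], [-2, 2]].
Dividing each entry by 8 and reducing:
B⁻¹ =
[      1/8       3/8 ]
[     -1/4       1/4 ]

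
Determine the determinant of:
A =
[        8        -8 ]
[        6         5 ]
det(A) = 88

For a 2×2 matrix [[a, b], [c, d]], det = a*d - b*c.
det(A) = (8)*(5) - (-8)*(6) = 40 + 48 = 88.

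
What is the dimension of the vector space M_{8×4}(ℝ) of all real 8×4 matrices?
Dimension = 32

A real 8×4 matrix is determined by its 8·4 = 32 independent entries.
A standard basis is {E_ij : 1 ≤ i ≤ 8, 1 ≤ j ≤ 4}, where E_ij has a 1 in position (i, j) and 0 elsewhere — there are 32 such matrices, and they are linearly independent and span M_{8×4}(ℝ).
Therefore dim(M_{8×4}(ℝ)) = 32.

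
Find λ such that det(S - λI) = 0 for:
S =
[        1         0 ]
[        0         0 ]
λ = 0, 1

Solve det(S - λI) = 0. For a 2×2 matrix the characteristic equation is λ² - (trace)λ + det = 0.
trace(S) = a + d = 1 + 0 = 1.
det(S) = a*d - b*c = (1)*(0) - (0)*(0) = 0 - 0 = 0.
Characteristic equation: λ² - (1)λ + (0) = 0.
Discriminant = (1)² - 4*(0) = 1 - 0 = 1.
λ = (1 ± √1) / 2 = (1 ± 1) / 2 = 0, 1.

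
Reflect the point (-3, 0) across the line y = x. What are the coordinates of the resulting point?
(0, -3)

Reflection across line y = x: (-3, 0) → (0, -3)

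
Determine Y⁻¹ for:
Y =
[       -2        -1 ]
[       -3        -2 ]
det(Y) = 1
Y⁻¹ =
[       -2         1 ]
[        3        -2 ]

For a 2×2 matrix Y = [[a, b], [c, d]] with det(Y) ≠ 0, Y⁻¹ = (1/det(Y)) * [[d, -b], [-c, a]].
det(Y) = (-2)*(-2) - (-1)*(-3) = 4 - 3 = 1.
Y⁻¹ = (1/1) * [[-2, 1], [3, -2]].
Dividing each entry by 1 and reducing:
Y⁻¹ =
[       -2         1 ]
[        3        -2 ]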